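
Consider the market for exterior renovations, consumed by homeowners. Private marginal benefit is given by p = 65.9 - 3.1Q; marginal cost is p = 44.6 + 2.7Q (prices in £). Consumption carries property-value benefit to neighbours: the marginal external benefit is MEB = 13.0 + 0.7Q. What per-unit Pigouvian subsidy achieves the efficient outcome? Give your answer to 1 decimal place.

subsidy = £17.7 per unit

Social marginal benefit = demand + MEB = 78.9 - 2.4Q.
Set SMB = MC: 78.9 - 2.4Q = 44.6 + 2.7Q → Q* = 6.7255.
The Pigouvian subsidy equals MEB at Q*: 13.0 + 0.7×6.7255 = 17.7079.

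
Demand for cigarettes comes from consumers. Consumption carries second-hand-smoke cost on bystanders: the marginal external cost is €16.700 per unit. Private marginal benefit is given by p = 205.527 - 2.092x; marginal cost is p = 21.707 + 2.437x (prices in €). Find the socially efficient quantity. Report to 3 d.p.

Social marginal benefit = demand − MEC = 188.827 - 2.092x.
Set SMB = MC: 188.827 - 2.092x = 21.707 + 2.437x → x* = 36.9000.

x* = 36.900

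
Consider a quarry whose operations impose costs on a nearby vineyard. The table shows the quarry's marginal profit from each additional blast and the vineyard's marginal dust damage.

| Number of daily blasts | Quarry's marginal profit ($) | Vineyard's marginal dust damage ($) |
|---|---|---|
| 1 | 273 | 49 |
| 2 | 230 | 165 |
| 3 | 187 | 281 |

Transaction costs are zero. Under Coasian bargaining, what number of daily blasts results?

2

Bargaining reaches the level where marginal profit last exceeds marginal dust damage.
That holds through level 2 (230 ≥ 165) but not at 3 (187 < 281).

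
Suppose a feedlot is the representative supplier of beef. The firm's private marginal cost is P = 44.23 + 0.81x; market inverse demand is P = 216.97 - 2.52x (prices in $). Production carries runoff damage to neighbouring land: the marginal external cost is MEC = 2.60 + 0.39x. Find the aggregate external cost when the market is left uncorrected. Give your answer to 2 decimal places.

$659.60

Market equilibrium (private): 44.23 + 0.81x = 216.97 - 2.52x → x_m = 51.8739.
Total external cost = ∫₀^{x_m} (2.60 + 0.39x) dx = 2.60×51.8739 + ½×0.39×51.8739² = 659.5979.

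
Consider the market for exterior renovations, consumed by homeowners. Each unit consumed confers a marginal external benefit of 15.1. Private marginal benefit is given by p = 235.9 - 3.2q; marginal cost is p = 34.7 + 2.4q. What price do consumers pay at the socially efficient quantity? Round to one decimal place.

P = 112.3

Social marginal benefit = demand + MEB = 251.0 - 3.2q.
Set SMB = MC: 251.0 - 3.2q = 34.7 + 2.4q → q* = 38.6250.
Consumer price on the demand curve at q*: 235.9 − 3.2×38.6250 = 112.3000.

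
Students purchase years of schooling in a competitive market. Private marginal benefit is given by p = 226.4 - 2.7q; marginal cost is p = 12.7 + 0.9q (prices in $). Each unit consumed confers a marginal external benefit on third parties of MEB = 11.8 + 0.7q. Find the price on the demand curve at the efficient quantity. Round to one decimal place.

Social marginal benefit = demand + MEB = 238.2 - 2.0q.
Set SMB = MC: 238.2 - 2.0q = 12.7 + 0.9q → q* = 77.7586.
Consumer price on the demand curve at q*: 226.4 − 2.7×77.7586 = 16.4518.

P = $16.5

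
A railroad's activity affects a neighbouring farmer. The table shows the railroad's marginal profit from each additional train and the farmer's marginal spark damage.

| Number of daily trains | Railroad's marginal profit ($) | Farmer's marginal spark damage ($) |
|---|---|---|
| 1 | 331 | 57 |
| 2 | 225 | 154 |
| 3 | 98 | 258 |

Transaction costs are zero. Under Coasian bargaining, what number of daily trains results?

2

Bargaining reaches the level where marginal profit last exceeds marginal spark damage.
That holds through level 2 (225 ≥ 154) but not at 3 (98 < 258).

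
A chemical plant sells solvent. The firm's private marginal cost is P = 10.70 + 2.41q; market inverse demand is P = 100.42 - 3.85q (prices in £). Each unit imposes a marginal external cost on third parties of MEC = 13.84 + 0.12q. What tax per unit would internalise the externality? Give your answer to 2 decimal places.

Social marginal cost = private MC + MEC = 24.54 + 2.53q.
Set SMC = demand: 24.54 + 2.53q = 100.42 - 3.85q → q* = 11.8934.
The Pigouvian tax equals MEC at q*: 13.84 + 0.12×11.8934 = 15.2672.

tax = £15.27 per unit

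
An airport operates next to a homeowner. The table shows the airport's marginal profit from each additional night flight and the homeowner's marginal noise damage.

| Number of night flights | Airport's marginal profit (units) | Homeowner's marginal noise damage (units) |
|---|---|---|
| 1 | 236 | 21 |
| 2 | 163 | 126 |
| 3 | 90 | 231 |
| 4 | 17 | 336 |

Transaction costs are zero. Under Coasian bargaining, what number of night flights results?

2

Bargaining reaches the level where marginal profit last exceeds marginal noise damage.
That holds through level 2 (163 ≥ 126) but not at 3 (90 < 231).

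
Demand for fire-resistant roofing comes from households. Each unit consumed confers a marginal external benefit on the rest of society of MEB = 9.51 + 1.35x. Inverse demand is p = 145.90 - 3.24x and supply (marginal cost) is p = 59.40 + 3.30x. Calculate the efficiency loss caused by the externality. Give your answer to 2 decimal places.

Market equilibrium (private): 59.40 + 3.30x = 145.90 - 3.24x → x_m = 13.2263.
Social marginal benefit = demand + MEB = 155.41 - 1.89x.
Set SMB = MC: 155.41 - 1.89x = 59.40 + 3.30x → x* = 18.4990.
Height of the DWL triangle at x_m is SMB(x_m) − MC(x_m) = MEB(x_m) = 27.3655.
DWL = ½ × 5.2727 × 27.3655 = 72.1450.

DWL = 72.15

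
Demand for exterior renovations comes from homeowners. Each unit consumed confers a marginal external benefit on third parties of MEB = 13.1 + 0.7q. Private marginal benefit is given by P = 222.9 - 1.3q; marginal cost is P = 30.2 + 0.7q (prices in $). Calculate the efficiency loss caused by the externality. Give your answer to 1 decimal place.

DWL = $2495.2

Market equilibrium (private): 30.2 + 0.7q = 222.9 - 1.3q → q_m = 96.3500.
Social marginal benefit = demand + MEB = 236.0 - 0.6q.
Set SMB = MC: 236.0 - 0.6q = 30.2 + 0.7q → q* = 158.3077.
The loss is the area between SMB and MC from q* to q_m; with linear curves that's a triangle of height MEB(q_m).
DWL = ½ × 61.9577 × 80.5450 = 2495.1915.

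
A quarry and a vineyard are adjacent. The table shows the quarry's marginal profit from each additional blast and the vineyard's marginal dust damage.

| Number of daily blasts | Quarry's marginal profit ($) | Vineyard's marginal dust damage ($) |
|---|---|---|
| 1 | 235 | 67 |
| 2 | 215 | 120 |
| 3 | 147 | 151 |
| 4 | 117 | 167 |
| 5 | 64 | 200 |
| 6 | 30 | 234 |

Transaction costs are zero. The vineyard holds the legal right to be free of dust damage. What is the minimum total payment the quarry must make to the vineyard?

$187

Efficient level: marginal profit ≥ marginal dust damage through level 2, so k* = 2.
With the vineyard holding the right, the quarry must at least compensate total damage at k*: 67 + 120 = 187.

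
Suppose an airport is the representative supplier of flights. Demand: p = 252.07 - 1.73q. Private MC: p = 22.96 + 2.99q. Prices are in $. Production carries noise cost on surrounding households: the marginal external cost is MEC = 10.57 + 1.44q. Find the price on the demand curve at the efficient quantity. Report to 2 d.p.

Social marginal cost = private MC + MEC = 33.53 + 4.43q.
Set SMC = demand: 33.53 + 4.43q = 252.07 - 1.73q → q* = 35.4773.
Consumer price on the demand curve at q*: 252.07 − 1.73×35.4773 = 190.6943.

P = $190.69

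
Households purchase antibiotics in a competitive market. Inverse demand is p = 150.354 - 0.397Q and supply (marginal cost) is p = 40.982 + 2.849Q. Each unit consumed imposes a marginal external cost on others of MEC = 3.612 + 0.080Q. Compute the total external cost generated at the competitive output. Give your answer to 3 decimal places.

167.117

Market equilibrium (private): 40.982 + 2.849Q = 150.354 - 0.397Q → Q_m = 33.6944.
Total external cost = ∫₀^{Q_m} (3.612 + 0.080Q) dQ = 3.612×33.6944 + ½×0.080×33.6944² = 167.1167.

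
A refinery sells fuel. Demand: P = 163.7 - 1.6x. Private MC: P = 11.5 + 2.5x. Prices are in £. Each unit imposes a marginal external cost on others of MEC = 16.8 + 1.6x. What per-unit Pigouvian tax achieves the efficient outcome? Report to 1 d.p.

tax = £54.8 per unit

Social marginal cost = private MC + MEC = 28.3 + 4.1x.
Set SMC = demand: 28.3 + 4.1x = 163.7 - 1.6x → x* = 23.7544.
The Pigouvian tax equals MEC at x*: 16.8 + 1.6×23.7544 = 54.8070.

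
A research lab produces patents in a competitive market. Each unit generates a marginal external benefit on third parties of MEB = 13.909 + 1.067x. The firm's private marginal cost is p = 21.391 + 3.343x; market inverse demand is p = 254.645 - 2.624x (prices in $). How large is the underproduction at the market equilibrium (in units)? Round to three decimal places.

Market equilibrium (private): 21.391 + 3.343x = 254.645 - 2.624x → x_m = 39.0907.
Social marginal cost = private MC − MEB = 7.482 + 2.276x.
Set SMC = demand: 7.482 + 2.276x = 254.645 - 2.624x → x* = 50.4414.
Gap = |39.0907 − 50.4414| = 11.3507.

11.351 units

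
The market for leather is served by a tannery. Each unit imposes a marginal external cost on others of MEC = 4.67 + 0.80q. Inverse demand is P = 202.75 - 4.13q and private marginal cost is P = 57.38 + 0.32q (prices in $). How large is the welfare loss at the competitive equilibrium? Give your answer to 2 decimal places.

DWL = $90.37

Market equilibrium (private): 57.38 + 0.32q = 202.75 - 4.13q → q_m = 32.6674.
Social marginal cost = private MC + MEC = 62.05 + 1.12q.
Set SMC = demand: 62.05 + 1.12q = 202.75 - 4.13q → q* = 26.8000.
Between q* and q_m the wedge SMC − demand runs linearly from 0 to MEC(q_m), so the loss is a triangle.
DWL = ½ × 5.8674 × 30.8039 = 90.3694.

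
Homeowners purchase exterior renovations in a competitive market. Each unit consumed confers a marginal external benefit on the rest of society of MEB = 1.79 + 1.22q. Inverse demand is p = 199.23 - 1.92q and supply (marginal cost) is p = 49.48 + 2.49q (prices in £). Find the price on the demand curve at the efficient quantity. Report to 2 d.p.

Social marginal benefit = demand + MEB = 201.02 - 0.70q.
Set SMB = MC: 201.02 - 0.70q = 49.48 + 2.49q → q* = 47.5047.
Consumer price on the demand curve at q*: 199.23 − 1.92×47.5047 = 108.0210.

P = £108.02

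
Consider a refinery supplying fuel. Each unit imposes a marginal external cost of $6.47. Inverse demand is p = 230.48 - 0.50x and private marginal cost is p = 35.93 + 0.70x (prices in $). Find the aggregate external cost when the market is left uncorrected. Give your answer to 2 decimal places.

Market equilibrium (private): 35.93 + 0.70x = 230.48 - 0.50x → x_m = 162.1250.
Total external cost = MEC × x_m = 6.47 × 162.1250 = 1048.9488.

$1048.95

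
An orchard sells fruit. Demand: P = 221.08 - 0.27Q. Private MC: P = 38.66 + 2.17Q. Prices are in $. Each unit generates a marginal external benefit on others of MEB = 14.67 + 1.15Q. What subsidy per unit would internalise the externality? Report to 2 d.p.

subsidy = $190.37 per unit

Social marginal cost = private MC − MEB = 23.99 + 1.02Q.
Set SMC = demand: 23.99 + 1.02Q = 221.08 - 0.27Q → Q* = 152.7829.
The Pigouvian subsidy equals MEB at Q*: 14.67 + 1.15×152.7829 = 190.3703.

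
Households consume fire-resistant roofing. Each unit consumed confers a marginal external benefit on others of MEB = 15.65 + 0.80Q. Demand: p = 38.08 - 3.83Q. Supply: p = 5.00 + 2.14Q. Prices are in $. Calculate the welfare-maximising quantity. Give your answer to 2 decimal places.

Social marginal benefit = demand + MEB = 53.73 - 3.03Q.
Set SMB = MC: 53.73 - 3.03Q = 5.00 + 2.14Q → Q* = 9.4255.

Q* = 9.43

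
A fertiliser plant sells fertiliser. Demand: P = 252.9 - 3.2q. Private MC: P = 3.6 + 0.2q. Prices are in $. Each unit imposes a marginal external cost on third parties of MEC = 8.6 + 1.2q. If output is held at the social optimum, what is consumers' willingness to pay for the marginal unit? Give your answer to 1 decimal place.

Social marginal cost = private MC + MEC = 12.2 + 1.4q.
Set SMC = demand: 12.2 + 1.4q = 252.9 - 3.2q → q* = 52.3261.
Consumer price on the demand curve at q*: 252.9 − 3.2×52.3261 = 85.4565.

P = $85.5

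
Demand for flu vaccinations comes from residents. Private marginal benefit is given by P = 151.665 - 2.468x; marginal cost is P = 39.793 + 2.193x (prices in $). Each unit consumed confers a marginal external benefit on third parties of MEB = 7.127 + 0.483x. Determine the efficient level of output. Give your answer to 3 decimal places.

x* = 28.482

Social marginal benefit = demand + MEB = 158.792 - 1.985x.
Set SMB = MC: 158.792 - 1.985x = 39.793 + 2.193x → x* = 28.4823.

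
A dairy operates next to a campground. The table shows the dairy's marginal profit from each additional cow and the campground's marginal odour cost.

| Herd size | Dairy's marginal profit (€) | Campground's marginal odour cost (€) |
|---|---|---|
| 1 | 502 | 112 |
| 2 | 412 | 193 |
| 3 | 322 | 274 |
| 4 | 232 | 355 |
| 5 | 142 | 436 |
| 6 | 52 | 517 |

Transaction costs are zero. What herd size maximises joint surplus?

Bargaining reaches the level where marginal profit last exceeds marginal odour cost.
That holds through level 3 (322 ≥ 274) but not at 4 (232 < 355).

3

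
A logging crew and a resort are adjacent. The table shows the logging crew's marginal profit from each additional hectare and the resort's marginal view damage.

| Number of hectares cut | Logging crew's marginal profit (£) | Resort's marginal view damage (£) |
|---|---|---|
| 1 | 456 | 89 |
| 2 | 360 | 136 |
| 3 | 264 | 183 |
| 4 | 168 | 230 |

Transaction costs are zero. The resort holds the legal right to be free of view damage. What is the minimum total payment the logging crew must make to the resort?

£408

Efficient level: marginal profit ≥ marginal view damage through level 3, so k* = 3.
With the resort holding the right, the logging crew must at least compensate total damage at k*: 89 + 136 + 183 = 408.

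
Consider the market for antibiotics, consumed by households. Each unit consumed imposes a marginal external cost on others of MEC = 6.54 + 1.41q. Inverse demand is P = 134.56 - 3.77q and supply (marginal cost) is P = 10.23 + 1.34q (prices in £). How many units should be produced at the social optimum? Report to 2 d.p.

Social marginal benefit = demand − MEC = 128.02 - 5.18q.
Set SMB = MC: 128.02 - 5.18q = 10.23 + 1.34q → q* = 18.0660.

q* = 18.07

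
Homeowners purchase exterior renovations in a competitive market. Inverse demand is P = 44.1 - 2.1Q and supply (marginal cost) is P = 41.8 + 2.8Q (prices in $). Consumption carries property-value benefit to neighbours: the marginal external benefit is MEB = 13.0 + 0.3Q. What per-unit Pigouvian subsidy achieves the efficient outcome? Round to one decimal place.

subsidy = $14.0 per unit

Social marginal benefit = demand + MEB = 57.1 - 1.8Q.
Set SMB = MC: 57.1 - 1.8Q = 41.8 + 2.8Q → Q* = 3.3261.
The Pigouvian subsidy equals MEB at Q*: 13.0 + 0.3×3.3261 = 13.9978.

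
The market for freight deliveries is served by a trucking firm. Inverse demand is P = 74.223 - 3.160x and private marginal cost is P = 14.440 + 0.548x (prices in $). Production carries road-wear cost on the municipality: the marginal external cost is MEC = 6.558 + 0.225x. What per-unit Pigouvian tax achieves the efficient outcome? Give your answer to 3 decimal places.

Social marginal cost = private MC + MEC = 20.998 + 0.773x.
Set SMC = demand: 20.998 + 0.773x = 74.223 - 3.160x → x* = 13.5329.
The Pigouvian tax equals MEC at x*: 6.558 + 0.225×13.5329 = 9.6029.

tax = $9.603 per unit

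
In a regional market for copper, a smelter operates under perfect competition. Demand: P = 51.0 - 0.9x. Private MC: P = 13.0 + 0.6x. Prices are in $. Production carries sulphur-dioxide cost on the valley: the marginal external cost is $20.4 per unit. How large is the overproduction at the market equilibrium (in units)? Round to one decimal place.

13.6 units

Market equilibrium (private): 13.0 + 0.6x = 51.0 - 0.9x → x_m = 25.3333.
Social marginal cost = private MC + MEC = 33.4 + 0.6x.
Set SMC = demand: 33.4 + 0.6x = 51.0 - 0.9x → x* = 11.7333.
Gap = |25.3333 − 11.7333| = 13.6000.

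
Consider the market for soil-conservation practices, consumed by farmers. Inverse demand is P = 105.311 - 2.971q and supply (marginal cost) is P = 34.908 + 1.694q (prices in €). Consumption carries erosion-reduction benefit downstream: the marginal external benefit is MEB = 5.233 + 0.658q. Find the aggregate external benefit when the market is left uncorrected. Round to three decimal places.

€153.908

Market equilibrium (private): 34.908 + 1.694q = 105.311 - 2.971q → q_m = 15.0917.
Total external benefit = ∫₀^{q_m} (5.233 + 0.658q) dq = 5.233×15.0917 + ½×0.658×15.0917² = 153.9077.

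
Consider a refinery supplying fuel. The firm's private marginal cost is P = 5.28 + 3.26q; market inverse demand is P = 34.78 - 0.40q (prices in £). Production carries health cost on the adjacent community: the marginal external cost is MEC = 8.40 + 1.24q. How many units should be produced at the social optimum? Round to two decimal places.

Social marginal cost = private MC + MEC = 13.68 + 4.50q.
Set SMC = demand: 13.68 + 4.50q = 34.78 - 0.40q → q* = 4.3061.

q* = 4.31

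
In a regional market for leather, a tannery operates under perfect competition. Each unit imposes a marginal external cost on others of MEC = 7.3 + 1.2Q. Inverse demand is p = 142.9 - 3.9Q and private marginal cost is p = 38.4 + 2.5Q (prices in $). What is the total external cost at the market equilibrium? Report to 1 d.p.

Market equilibrium (private): 38.4 + 2.5Q = 142.9 - 3.9Q → Q_m = 16.3281.
Total external cost = ∫₀^{Q_m} (7.3 + 1.2Q) dQ = 7.3×16.3281 + ½×1.2×16.3281² = 279.1592.

$279.2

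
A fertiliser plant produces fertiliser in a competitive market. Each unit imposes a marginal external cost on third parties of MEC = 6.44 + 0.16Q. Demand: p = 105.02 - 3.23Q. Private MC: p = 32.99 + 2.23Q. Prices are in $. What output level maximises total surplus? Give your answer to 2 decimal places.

Q* = 11.67

Social marginal cost = private MC + MEC = 39.43 + 2.39Q.
Set SMC = demand: 39.43 + 2.39Q = 105.02 - 3.23Q → Q* = 11.6708.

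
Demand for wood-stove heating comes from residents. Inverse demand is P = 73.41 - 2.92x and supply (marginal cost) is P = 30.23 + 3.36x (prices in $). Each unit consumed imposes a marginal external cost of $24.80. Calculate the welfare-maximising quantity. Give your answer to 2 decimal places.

x* = 2.93

Social marginal benefit = demand − MEC = 48.61 - 2.92x.
Set SMB = MC: 48.61 - 2.92x = 30.23 + 3.36x → x* = 2.9268.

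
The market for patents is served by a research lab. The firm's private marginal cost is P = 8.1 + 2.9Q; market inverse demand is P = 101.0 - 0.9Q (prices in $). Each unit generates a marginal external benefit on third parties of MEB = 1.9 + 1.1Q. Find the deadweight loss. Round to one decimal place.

Market equilibrium (private): 8.1 + 2.9Q = 101.0 - 0.9Q → Q_m = 24.4474.
Social marginal cost = private MC − MEB = 6.2 + 1.8Q.
Set SMC = demand: 6.2 + 1.8Q = 101.0 - 0.9Q → Q* = 35.1111.
Height of the DWL triangle at Q_m is demand(Q_m) − SMC(Q_m) = MEB(Q_m) = 28.7921.
DWL = ½ × 10.6637 × 28.7921 = 153.5152.

DWL = $153.5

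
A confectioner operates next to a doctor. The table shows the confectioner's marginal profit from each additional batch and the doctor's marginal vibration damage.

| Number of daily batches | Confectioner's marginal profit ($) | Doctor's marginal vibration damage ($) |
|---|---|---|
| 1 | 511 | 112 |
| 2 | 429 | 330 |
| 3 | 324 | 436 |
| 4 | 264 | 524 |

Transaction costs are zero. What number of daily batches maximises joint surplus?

Bargaining reaches the level where marginal profit last exceeds marginal vibration damage.
That holds through level 2 (429 ≥ 330) but not at 3 (324 < 436).

2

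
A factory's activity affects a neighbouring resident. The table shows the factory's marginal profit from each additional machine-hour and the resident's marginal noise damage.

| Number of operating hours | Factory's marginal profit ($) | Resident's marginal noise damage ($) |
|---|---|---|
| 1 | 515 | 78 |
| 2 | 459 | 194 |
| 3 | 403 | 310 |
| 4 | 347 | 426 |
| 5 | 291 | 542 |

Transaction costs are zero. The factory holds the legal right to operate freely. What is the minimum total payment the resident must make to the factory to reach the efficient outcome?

$638

Left alone the factory would choose level 5 (marginal profit stays positive).
Efficient level: k* = 3 (marginal profit ≥ marginal noise damage through 3).
The resident must at least cover the factory's forgone profit from cutting 5→3: 347 + 291 = 638.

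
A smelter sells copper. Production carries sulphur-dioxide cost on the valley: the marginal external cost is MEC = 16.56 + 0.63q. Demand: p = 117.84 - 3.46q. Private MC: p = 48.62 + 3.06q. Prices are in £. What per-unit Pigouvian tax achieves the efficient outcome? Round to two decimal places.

tax = £21.20 per unit

Social marginal cost = private MC + MEC = 65.18 + 3.69q.
Set SMC = demand: 65.18 + 3.69q = 117.84 - 3.46q → q* = 7.3650.
The Pigouvian tax equals MEC at q*: 16.56 + 0.63×7.3650 = 21.2000.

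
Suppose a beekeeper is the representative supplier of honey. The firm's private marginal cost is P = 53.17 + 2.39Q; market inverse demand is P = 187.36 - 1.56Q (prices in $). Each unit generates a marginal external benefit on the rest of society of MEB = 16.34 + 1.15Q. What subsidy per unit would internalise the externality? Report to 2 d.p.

Social marginal cost = private MC − MEB = 36.83 + 1.24Q.
Set SMC = demand: 36.83 + 1.24Q = 187.36 - 1.56Q → Q* = 53.7607.
The Pigouvian subsidy equals MEB at Q*: 16.34 + 1.15×53.7607 = 78.1648.

subsidy = $78.16 per unit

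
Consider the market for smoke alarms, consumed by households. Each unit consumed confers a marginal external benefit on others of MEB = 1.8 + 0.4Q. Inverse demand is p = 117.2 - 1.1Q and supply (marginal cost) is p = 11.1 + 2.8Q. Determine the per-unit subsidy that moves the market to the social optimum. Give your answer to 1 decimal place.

Social marginal benefit = demand + MEB = 119.0 - 0.7Q.
Set SMB = MC: 119.0 - 0.7Q = 11.1 + 2.8Q → Q* = 30.8286.
The Pigouvian subsidy equals MEB at Q*: 1.8 + 0.4×30.8286 = 14.1314.

subsidy = 14.1 per unit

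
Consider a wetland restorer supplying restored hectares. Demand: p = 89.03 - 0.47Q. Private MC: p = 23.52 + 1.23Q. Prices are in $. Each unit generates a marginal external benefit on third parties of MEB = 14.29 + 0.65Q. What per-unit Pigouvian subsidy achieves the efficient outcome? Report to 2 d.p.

subsidy = $63.69 per unit

Social marginal cost = private MC − MEB = 9.23 + 0.58Q.
Set SMC = demand: 9.23 + 0.58Q = 89.03 - 0.47Q → Q* = 76.0000.
The Pigouvian subsidy equals MEB at Q*: 14.29 + 0.65×76.0000 = 63.6900.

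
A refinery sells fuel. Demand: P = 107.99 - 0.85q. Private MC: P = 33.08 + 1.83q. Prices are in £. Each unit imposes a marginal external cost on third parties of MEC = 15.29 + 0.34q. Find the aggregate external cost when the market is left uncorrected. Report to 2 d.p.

Market equilibrium (private): 33.08 + 1.83q = 107.99 - 0.85q → q_m = 27.9515.
Total external cost = ∫₀^{q_m} (15.29 + 0.34q) dq = 15.29×27.9515 + ½×0.34×27.9515² = 560.1971.

£560.20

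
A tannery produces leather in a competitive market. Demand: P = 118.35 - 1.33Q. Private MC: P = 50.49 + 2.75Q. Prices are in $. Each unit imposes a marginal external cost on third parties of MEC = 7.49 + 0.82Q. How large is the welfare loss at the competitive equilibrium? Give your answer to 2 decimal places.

DWL = $45.55

Market equilibrium (private): 50.49 + 2.75Q = 118.35 - 1.33Q → Q_m = 16.6324.
Social marginal cost = private MC + MEC = 57.98 + 3.57Q.
Set SMC = demand: 57.98 + 3.57Q = 118.35 - 1.33Q → Q* = 12.3204.
The welfare-loss triangle has base |Q_m − Q*| and height MEC(Q_m) (the vertical gap between SMC and demand is zero at Q* and MEC at Q_m).
DWL = ½ × 4.3120 × 21.1285 = 45.5530.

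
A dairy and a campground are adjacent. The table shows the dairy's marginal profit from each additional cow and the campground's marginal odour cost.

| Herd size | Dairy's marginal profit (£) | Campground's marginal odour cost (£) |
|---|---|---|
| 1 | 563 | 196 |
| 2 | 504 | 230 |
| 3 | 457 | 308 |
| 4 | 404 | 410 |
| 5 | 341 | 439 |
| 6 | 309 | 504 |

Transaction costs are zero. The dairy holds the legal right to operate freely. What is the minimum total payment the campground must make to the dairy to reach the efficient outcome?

£1054

Left alone the dairy would choose level 6 (marginal profit stays positive).
Efficient level: k* = 3 (marginal profit ≥ marginal odour cost through 3).
The campground must at least cover the dairy's forgone profit from cutting 6→3: 404 + 341 + 309 = 1054.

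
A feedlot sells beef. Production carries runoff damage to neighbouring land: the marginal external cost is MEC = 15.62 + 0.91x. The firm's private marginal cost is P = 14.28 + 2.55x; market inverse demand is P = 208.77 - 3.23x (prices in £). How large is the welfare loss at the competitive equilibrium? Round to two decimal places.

Market equilibrium (private): 14.28 + 2.55x = 208.77 - 3.23x → x_m = 33.6488.
Social marginal cost = private MC + MEC = 29.90 + 3.46x.
Set SMC = demand: 29.90 + 3.46x = 208.77 - 3.23x → x* = 26.7369.
Height of the DWL triangle at x_m is SMC(x_m) − demand(x_m) = MEC(x_m) = 46.2404.
DWL = ½ × 6.9119 × 46.2404 = 159.8045.

DWL = £159.80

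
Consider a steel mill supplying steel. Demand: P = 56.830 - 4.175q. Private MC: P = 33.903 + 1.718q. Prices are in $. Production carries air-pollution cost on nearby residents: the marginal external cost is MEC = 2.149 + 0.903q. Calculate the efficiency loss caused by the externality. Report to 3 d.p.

Market equilibrium (private): 33.903 + 1.718q = 56.830 - 4.175q → q_m = 3.8905.
Social marginal cost = private MC + MEC = 36.052 + 2.621q.
Set SMC = demand: 36.052 + 2.621q = 56.830 - 4.175q → q* = 3.0574.
The welfare-loss triangle has base |q_m − q*| and height MEC(q_m) (the vertical gap between SMC and demand is zero at q* and MEC at q_m).
DWL = ½ × 0.8331 × 5.6622 = 2.3586.

DWL = $2.359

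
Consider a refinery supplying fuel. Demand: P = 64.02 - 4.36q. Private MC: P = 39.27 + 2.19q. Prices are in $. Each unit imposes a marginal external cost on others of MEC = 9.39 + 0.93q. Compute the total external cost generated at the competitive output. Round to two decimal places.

$42.12

Market equilibrium (private): 39.27 + 2.19q = 64.02 - 4.36q → q_m = 3.7786.
Total external cost = ∫₀^{q_m} (9.39 + 0.93q) dq = 9.39×3.7786 + ½×0.93×3.7786² = 42.1202.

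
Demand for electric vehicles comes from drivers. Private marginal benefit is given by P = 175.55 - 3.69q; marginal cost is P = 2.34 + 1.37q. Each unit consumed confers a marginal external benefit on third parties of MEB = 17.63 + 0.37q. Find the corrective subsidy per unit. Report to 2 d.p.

subsidy = 32.69 per unit

Social marginal benefit = demand + MEB = 193.18 - 3.32q.
Set SMB = MC: 193.18 - 3.32q = 2.34 + 1.37q → q* = 40.6908.
The Pigouvian subsidy equals MEB at q*: 17.63 + 0.37×40.6908 = 32.6856.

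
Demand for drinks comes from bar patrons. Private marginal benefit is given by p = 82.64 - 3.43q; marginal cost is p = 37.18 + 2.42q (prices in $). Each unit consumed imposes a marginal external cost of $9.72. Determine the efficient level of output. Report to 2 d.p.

Social marginal benefit = demand − MEC = 72.92 - 3.43q.
Set SMB = MC: 72.92 - 3.43q = 37.18 + 2.42q → q* = 6.1094.

q* = 6.11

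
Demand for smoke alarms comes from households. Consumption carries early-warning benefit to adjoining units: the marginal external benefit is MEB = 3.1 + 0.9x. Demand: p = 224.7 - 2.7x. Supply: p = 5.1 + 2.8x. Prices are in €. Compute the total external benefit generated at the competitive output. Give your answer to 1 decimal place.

Market equilibrium (private): 5.1 + 2.8x = 224.7 - 2.7x → x_m = 39.9273.
Total external benefit = ∫₀^{x_m} (3.1 + 0.9x) dx = 3.1×39.9273 + ½×0.9×39.9273² = 841.1598.

€841.2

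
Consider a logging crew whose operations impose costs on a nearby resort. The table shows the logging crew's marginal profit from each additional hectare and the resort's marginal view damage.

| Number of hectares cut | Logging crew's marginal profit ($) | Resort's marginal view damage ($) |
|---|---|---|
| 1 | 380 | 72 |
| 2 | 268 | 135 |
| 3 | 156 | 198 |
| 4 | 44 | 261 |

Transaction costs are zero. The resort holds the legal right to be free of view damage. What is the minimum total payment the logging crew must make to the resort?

Efficient level: marginal profit ≥ marginal view damage through level 2, so k* = 2.
With the resort holding the right, the logging crew must at least compensate total damage at k*: 72 + 135 = 207.

$207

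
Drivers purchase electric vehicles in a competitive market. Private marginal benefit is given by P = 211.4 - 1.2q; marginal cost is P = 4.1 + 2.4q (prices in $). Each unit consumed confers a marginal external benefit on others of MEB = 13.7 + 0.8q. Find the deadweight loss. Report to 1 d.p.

Market equilibrium (private): 4.1 + 2.4q = 211.4 - 1.2q → q_m = 57.5833.
Social marginal benefit = demand + MEB = 225.1 - 0.4q.
Set SMB = MC: 225.1 - 0.4q = 4.1 + 2.4q → q* = 78.9286.
The loss is the area between SMB and MC from q* to q_m; with linear curves that's a triangle of height MEB(q_m).
DWL = ½ × 21.3453 × 59.7667 = 637.8691.

DWL = $637.9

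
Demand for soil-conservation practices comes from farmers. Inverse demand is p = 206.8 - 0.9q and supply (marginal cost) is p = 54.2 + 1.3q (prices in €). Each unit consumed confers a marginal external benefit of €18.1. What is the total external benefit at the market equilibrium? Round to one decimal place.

€1255.5

Market equilibrium (private): 54.2 + 1.3q = 206.8 - 0.9q → q_m = 69.3636.
Total external benefit = MEB × q_m = 18.1 × 69.3636 = 1255.4812.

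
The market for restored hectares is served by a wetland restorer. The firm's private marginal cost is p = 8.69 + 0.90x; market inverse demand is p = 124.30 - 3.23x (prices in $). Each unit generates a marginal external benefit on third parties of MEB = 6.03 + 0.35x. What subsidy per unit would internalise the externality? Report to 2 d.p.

subsidy = $17.29 per unit

Social marginal cost = private MC − MEB = 2.66 + 0.55x.
Set SMC = demand: 2.66 + 0.55x = 124.30 - 3.23x → x* = 32.1799.
The Pigouvian subsidy equals MEB at x*: 6.03 + 0.35×32.1799 = 17.2930.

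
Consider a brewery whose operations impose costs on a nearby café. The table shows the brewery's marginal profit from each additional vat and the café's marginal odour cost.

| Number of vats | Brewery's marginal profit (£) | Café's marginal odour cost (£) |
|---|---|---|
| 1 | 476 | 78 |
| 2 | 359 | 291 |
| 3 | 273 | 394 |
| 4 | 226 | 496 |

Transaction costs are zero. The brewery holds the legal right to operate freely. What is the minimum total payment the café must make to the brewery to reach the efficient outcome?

£499

Left alone the brewery would choose level 4 (marginal profit stays positive).
Efficient level: k* = 2 (marginal profit ≥ marginal odour cost through 2).
The café must at least cover the brewery's forgone profit from cutting 4→2: 273 + 226 = 499.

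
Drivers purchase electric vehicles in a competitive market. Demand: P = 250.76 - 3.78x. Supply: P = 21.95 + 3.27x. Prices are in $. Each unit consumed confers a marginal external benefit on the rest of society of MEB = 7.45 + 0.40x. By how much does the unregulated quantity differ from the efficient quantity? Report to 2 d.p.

3.07 units

Market equilibrium (private): 21.95 + 3.27x = 250.76 - 3.78x → x_m = 32.4553.
Social marginal benefit = demand + MEB = 258.21 - 3.38x.
Set SMB = MC: 258.21 - 3.38x = 21.95 + 3.27x → x* = 35.5278.
Gap = |32.4553 − 35.5278| = 3.0725.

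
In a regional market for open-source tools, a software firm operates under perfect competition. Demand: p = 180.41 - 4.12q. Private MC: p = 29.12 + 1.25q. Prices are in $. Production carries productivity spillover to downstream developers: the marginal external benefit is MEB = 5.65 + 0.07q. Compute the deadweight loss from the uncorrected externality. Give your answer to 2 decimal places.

DWL = $5.48

Market equilibrium (private): 29.12 + 1.25q = 180.41 - 4.12q → q_m = 28.1732.
Social marginal cost = private MC − MEB = 23.47 + 1.18q.
Set SMC = demand: 23.47 + 1.18q = 180.41 - 4.12q → q* = 29.6113.
Between q* and q_m the wedge demand − SMC runs linearly from 0 to MEB(q_m), so the loss is a triangle.
DWL = ½ × 1.4381 × 7.6221 = 5.4807.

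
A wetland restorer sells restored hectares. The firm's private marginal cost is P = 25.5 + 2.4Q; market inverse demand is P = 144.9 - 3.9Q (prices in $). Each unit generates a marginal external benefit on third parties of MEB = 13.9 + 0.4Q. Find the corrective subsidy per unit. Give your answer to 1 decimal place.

subsidy = $22.9 per unit

Social marginal cost = private MC − MEB = 11.6 + 2.0Q.
Set SMC = demand: 11.6 + 2.0Q = 144.9 - 3.9Q → Q* = 22.5932.
The Pigouvian subsidy equals MEB at Q*: 13.9 + 0.4×22.5932 = 22.9373.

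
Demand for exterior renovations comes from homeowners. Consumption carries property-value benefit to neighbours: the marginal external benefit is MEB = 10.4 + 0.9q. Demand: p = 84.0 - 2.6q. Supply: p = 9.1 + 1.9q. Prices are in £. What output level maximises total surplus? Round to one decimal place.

q* = 23.7

Social marginal benefit = demand + MEB = 94.4 - 1.7q.
Set SMB = MC: 94.4 - 1.7q = 9.1 + 1.9q → q* = 23.6944.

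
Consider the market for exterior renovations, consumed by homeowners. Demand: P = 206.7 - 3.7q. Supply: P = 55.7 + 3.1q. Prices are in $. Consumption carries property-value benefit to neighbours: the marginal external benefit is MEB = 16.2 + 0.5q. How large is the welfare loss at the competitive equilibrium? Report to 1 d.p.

Market equilibrium (private): 55.7 + 3.1q = 206.7 - 3.7q → q_m = 22.2059.
Social marginal benefit = demand + MEB = 222.9 - 3.2q.
Set SMB = MC: 222.9 - 3.2q = 55.7 + 3.1q → q* = 26.5397.
The loss is the area between SMB and MC from q* to q_m; with linear curves that's a triangle of height MEB(q_m).
DWL = ½ × 4.3338 × 27.3029 = 59.1627.

DWL = $59.2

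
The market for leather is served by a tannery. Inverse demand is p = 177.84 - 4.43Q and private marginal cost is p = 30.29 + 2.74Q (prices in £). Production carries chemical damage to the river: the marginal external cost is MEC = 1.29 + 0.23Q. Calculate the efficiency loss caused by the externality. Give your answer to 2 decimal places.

Market equilibrium (private): 30.29 + 2.74Q = 177.84 - 4.43Q → Q_m = 20.5788.
Social marginal cost = private MC + MEC = 31.58 + 2.97Q.
Set SMC = demand: 31.58 + 2.97Q = 177.84 - 4.43Q → Q* = 19.7649.
Height of the DWL triangle at Q_m is SMC(Q_m) − demand(Q_m) = MEC(Q_m) = 6.0231.
DWL = ½ × 0.8139 × 6.0231 = 2.4511.

DWL = £2.45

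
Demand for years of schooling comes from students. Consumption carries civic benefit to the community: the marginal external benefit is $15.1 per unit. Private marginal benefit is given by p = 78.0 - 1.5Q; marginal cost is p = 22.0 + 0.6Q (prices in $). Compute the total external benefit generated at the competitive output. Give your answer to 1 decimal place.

$402.7

Market equilibrium (private): 22.0 + 0.6Q = 78.0 - 1.5Q → Q_m = 26.6667.
Total external benefit = MEB × Q_m = 15.1 × 26.6667 = 402.6672.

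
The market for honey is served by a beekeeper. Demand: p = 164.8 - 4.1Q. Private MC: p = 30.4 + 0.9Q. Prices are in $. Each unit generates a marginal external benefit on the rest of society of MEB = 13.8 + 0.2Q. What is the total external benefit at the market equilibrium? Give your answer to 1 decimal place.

Market equilibrium (private): 30.4 + 0.9Q = 164.8 - 4.1Q → Q_m = 26.8800.
Total external benefit = ∫₀^{Q_m} (13.8 + 0.2Q) dQ = 13.8×26.8800 + ½×0.2×26.8800² = 443.1974.

$443.2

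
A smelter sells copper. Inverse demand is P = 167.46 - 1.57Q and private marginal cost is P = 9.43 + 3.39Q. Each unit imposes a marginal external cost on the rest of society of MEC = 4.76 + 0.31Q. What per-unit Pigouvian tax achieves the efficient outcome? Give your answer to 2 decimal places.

tax = 13.78 per unit

Social marginal cost = private MC + MEC = 14.19 + 3.70Q.
Set SMC = demand: 14.19 + 3.70Q = 167.46 - 1.57Q → Q* = 29.0835.
The Pigouvian tax equals MEC at Q*: 4.76 + 0.31×29.0835 = 13.7759.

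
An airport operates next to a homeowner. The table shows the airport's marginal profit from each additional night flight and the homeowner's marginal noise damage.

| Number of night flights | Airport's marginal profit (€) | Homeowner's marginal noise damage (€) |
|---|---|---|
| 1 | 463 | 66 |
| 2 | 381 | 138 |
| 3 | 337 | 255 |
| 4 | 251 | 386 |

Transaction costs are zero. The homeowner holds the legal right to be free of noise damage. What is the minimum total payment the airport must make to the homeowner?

€459

Efficient level: marginal profit ≥ marginal noise damage through level 3, so k* = 3.
With the homeowner holding the right, the airport must at least compensate total damage at k*: 66 + 138 + 255 = 459.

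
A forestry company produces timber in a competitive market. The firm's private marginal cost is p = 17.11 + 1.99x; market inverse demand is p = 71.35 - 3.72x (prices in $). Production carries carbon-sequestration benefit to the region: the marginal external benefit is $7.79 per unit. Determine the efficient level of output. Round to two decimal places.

Social marginal cost = private MC − MEB = 9.32 + 1.99x.
Set SMC = demand: 9.32 + 1.99x = 71.35 - 3.72x → x* = 10.8634.

x* = 10.86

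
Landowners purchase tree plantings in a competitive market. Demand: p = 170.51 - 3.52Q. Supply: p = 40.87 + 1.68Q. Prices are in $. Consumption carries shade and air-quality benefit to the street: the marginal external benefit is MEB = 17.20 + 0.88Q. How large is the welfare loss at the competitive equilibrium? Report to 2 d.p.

DWL = $177.30

Market equilibrium (private): 40.87 + 1.68Q = 170.51 - 3.52Q → Q_m = 24.9308.
Social marginal benefit = demand + MEB = 187.71 - 2.64Q.
Set SMB = MC: 187.71 - 2.64Q = 40.87 + 1.68Q → Q* = 33.9907.
Height of the DWL triangle at Q_m is SMB(Q_m) − MC(Q_m) = MEB(Q_m) = 39.1391.
DWL = ½ × 9.0599 × 39.1391 = 177.2982.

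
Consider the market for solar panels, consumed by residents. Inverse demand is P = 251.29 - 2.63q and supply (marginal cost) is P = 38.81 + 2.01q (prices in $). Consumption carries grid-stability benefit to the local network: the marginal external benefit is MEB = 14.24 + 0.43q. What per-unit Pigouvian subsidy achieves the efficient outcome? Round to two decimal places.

Social marginal benefit = demand + MEB = 265.53 - 2.20q.
Set SMB = MC: 265.53 - 2.20q = 38.81 + 2.01q → q* = 53.8527.
The Pigouvian subsidy equals MEB at q*: 14.24 + 0.43×53.8527 = 37.3967.

subsidy = $37.40 per unit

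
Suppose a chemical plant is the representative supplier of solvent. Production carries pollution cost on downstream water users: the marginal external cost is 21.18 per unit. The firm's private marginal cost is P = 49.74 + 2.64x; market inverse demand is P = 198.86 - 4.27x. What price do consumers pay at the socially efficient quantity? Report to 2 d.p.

P = 119.80

Social marginal cost = private MC + MEC = 70.92 + 2.64x.
Set SMC = demand: 70.92 + 2.64x = 198.86 - 4.27x → x* = 18.5152.
Consumer price on the demand curve at x*: 198.86 − 4.27×18.5152 = 119.8001.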